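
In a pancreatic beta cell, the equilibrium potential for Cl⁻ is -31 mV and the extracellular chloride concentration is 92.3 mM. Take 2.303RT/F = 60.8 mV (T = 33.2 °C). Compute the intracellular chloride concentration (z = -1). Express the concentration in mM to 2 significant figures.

29 mM

Nernst: E = (60.8/-1) · log₁₀([out]/[in]), so log₁₀([out]/[in]) = -31.0 × -1 / 60.8 = 0.5099.
[out]/[in] = 10^(0.5099) = 3.235.
[in] = 92.3 / 3.235 = 28.53 mM.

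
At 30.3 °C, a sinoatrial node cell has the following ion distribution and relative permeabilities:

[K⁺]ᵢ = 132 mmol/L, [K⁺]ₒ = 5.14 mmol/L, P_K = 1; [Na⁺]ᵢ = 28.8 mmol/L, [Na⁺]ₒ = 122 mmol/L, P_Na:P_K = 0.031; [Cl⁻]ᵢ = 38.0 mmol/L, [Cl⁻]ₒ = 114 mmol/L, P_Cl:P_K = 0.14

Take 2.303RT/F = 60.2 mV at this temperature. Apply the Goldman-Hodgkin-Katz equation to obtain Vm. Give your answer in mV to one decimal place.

Vm = 60.2 · log₁₀[(Σ P·[cation]ₒ + Σ P·[anion]ᵢ) / (Σ P·[cation]ᵢ + Σ P·[anion]ₒ)]
Numerator = 1×5.14 + 0.031×122 + 0.14×38.0 = 14.24
Denominator = 1×132 + 0.031×28.8 + 0.14×114 = 148.9
Vm = 60.2 · log₁₀(0.095678) = 60.2 × (-1.0192) = -61.35 mV

-61.4 mV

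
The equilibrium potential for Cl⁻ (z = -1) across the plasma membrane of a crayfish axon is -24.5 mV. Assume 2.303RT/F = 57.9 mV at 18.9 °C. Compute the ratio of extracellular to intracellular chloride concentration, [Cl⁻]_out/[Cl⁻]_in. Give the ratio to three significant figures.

2.65

log₁₀([out]/[in]) = E·z/(57.9) = -24.5 × -1 / 57.9 = 0.4231
[out]/[in] = 10^(0.4231) = 2.649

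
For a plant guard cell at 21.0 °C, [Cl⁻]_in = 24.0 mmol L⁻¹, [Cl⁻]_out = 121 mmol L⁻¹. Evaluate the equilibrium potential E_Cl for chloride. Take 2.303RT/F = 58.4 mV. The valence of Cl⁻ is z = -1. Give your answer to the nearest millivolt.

-41 mV

E = (58.4/z) · log₁₀([Cl⁻]_out/[Cl⁻]_in) with z = -1.
For an anion, dividing by z = -1 reverses the sign.
= (58.4/-1) · log₁₀(121/24.0) = -58.40 · log₁₀(5.042)
= -58.40 · (0.7026) = -41.03 mV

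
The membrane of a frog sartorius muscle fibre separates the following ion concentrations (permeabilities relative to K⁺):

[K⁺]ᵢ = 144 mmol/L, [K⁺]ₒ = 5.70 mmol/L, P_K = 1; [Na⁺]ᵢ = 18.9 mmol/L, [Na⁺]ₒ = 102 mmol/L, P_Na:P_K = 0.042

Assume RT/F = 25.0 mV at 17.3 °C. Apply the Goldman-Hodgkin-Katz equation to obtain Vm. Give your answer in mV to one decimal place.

Vm = 25.0 · ln[(Σ P·[cation]ₒ + Σ P·[anion]ᵢ) / (Σ P·[cation]ᵢ + Σ P·[anion]ₒ)]
Numerator = 1×5.70 + 0.042×102 = 9.984
Denominator = 1×144 + 0.042×18.9 = 144.8
Vm = 25.0 · ln(0.068953) = 25.0 × (-2.6743) = -66.86 mV

-66.9 mV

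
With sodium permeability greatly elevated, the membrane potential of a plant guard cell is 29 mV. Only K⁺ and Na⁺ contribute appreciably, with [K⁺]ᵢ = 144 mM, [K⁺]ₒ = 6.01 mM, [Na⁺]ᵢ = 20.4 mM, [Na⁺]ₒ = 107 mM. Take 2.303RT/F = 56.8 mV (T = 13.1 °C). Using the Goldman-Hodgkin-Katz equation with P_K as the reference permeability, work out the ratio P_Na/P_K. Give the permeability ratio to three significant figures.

11.3

Let α = P_Na/P_K. GHK: Vm = 56.8·log₁₀[(Kₒ + α·Naₒ)/(Kᵢ + α·Naᵢ)].
10^(Vm/56.8) = 10^(29.0/56.8) = 3.2401
So 3.2401·(Kᵢ + α·Naᵢ) = Kₒ + α·Naₒ → α = (3.2401·144.0 − 6.01) / (107.0 − 3.2401·20.4)
α = (466.6 − 6.01) / (107.0 − 66.1) = 460.6/40.9 = 11.26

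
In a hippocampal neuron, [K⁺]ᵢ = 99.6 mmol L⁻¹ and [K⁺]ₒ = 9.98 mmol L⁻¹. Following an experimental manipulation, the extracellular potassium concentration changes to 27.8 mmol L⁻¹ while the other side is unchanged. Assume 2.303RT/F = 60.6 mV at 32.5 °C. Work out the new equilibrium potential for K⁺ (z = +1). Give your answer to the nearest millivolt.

After the shift: [K⁺]_out = 27.8, [K⁺]_in = 99.6 mmol L⁻¹.
E_new = (60.6/1)·log₁₀(27.8/99.6) = 60.60 · (-0.5542) = -33.59 mV

-34 mV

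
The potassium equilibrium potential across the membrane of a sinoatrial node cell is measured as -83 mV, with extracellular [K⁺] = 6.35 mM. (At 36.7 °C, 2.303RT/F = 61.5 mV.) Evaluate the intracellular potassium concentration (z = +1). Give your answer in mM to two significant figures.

140 mM

Nernst: E = (61.5/1) · log₁₀([out]/[in]), so log₁₀([out]/[in]) = -83.0 × 1 / 61.5 = -1.3496.
[out]/[in] = 10^(-1.3496) = 0.04471.
[in] = 6.35 / 0.04471 = 142 mM.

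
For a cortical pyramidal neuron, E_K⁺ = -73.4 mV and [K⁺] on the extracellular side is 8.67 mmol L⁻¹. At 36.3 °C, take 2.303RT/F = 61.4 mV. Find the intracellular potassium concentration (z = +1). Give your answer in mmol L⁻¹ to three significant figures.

136 mmol L⁻¹

Nernst: E = (61.4/1) · log₁₀([out]/[in]), so log₁₀([out]/[in]) = -73.4 × 1 / 61.4 = -1.1954.
[out]/[in] = 10^(-1.1954) = 0.06376.
[in] = 8.67 / 0.06376 = 136 mmol L⁻¹.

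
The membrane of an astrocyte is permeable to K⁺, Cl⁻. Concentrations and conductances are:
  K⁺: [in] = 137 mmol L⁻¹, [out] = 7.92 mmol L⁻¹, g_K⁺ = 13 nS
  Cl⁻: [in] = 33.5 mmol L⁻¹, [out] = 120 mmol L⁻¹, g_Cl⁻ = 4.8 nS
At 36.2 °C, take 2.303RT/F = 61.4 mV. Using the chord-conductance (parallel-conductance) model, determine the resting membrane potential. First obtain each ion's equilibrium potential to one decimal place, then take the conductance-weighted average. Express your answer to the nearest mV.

E_K⁺ = (61.4/1)·log₁₀(7.92/137) = -76.0 mV
E_Cl⁻ = (61.4/-1)·log₁₀(120/33.5) = -34.0 mV
Vm = (Σ gᵢEᵢ)/(Σ gᵢ) = (13·-76.0 + 4.8·-34.0) / (13 + 4.8)
= -1151.20 / 17.8 = -64.67 mV

-65 mV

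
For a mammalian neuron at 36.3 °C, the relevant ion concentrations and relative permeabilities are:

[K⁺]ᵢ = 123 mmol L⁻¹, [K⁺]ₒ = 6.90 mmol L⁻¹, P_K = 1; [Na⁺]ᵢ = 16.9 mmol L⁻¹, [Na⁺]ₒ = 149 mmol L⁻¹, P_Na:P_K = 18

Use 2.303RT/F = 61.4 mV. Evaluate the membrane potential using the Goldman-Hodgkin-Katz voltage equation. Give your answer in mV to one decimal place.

Vm = 61.4 · log₁₀[(Σ P·[cation]ₒ + Σ P·[anion]ᵢ) / (Σ P·[cation]ᵢ + Σ P·[anion]ₒ)]
Numerator = 1×6.90 + 18×149 = 2689
Denominator = 1×123 + 18×16.9 = 427.2
Vm = 61.4 · log₁₀(6.2942) = 61.4 × (0.7989) = 49.06 mV

49.1 mV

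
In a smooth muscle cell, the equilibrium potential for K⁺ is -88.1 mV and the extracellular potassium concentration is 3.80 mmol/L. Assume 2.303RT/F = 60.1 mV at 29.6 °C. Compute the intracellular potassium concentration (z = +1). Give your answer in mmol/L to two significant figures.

110 mmol/L

Nernst: E = (60.1/1) · log₁₀([out]/[in]), so log₁₀([out]/[in]) = -88.1 × 1 / 60.1 = -1.4659.
[out]/[in] = 10^(-1.4659) = 0.03421.
[in] = 3.80 / 0.03421 = 111.1 mmol/L.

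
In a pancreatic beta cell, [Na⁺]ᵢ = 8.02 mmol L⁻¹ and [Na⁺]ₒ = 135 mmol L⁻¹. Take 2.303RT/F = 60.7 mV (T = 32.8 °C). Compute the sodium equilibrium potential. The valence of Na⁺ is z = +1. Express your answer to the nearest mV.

E = (60.7/z) · log₁₀([Na⁺]_out/[Na⁺]_in) with z = +1.
= (60.7/1) · log₁₀(135/8.02) = 60.70 · log₁₀(16.83)
= 60.70 · (1.2262) = 74.43 mV

74 mV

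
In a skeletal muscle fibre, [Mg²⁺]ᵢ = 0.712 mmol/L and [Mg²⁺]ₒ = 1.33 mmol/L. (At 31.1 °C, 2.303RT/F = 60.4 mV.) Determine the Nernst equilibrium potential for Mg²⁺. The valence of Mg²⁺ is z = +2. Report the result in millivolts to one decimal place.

E = (60.4/z) · log₁₀([Mg²⁺]_out/[Mg²⁺]_in) with z = +2.
= (60.4/2) · log₁₀(1.33/0.712) = 30.20 · log₁₀(1.868)
= 30.20 · (0.2714) = 8.20 mV

8.2 mV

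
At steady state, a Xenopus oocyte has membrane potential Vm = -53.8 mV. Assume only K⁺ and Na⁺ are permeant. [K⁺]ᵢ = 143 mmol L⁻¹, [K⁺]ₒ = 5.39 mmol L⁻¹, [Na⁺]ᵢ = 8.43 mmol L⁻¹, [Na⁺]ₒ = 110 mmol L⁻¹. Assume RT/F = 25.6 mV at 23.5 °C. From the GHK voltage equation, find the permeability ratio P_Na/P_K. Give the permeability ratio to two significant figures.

0.11

Let α = P_Na/P_K. GHK: Vm = 25.6·ln[(Kₒ + α·Naₒ)/(Kᵢ + α·Naᵢ)].
e^(Vm/25.6) = e^(-53.8/25.6) = 0.12227
So 0.12227·(Kᵢ + α·Naᵢ) = Kₒ + α·Naₒ → α = (0.12227·143.0 − 5.39) / (110.0 − 0.12227·8.43)
α = (17.48 − 5.39) / (110.0 − 1.031) = 12.09/109 = 0.111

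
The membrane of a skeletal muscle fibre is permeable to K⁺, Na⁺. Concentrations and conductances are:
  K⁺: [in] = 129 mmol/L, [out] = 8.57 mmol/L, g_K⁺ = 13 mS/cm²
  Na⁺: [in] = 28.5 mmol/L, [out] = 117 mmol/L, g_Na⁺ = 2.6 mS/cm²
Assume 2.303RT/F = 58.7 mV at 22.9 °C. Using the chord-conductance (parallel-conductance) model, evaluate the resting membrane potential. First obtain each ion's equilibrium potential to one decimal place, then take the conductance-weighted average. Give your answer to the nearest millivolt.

-52 mV

E_K⁺ = (58.7/1)·log₁₀(8.57/129) = -69.1 mV
E_Na⁺ = (58.7/1)·log₁₀(117/28.5) = 36.0 mV
Vm = (Σ gᵢEᵢ)/(Σ gᵢ) = (13·-69.1 + 2.6·36.0) / (13 + 2.6)
= -804.70 / 15.6 = -51.58 mV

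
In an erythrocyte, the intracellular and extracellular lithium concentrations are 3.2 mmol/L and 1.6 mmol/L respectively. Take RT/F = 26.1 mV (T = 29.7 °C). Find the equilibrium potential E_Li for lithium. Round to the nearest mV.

-18 mV

E = (26.1/z) · ln([Li⁺]_out/[Li⁺]_in) with z = +1.
= (26.1/1) · ln(1.6/3.2) = 26.10 · ln(0.5)
= 26.10 · (-0.6931) = -18.09 mV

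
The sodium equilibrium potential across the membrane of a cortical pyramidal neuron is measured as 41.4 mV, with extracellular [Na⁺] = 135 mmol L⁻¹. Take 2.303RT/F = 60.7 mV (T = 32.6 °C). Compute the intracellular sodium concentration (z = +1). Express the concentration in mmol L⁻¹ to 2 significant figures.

28 mmol L⁻¹

Nernst: E = (60.7/1) · log₁₀([out]/[in]), so log₁₀([out]/[in]) = 41.4 × 1 / 60.7 = 0.6820.
[out]/[in] = 10^(0.6820) = 4.809.
[in] = 135 / 4.809 = 28.07 mmol L⁻¹.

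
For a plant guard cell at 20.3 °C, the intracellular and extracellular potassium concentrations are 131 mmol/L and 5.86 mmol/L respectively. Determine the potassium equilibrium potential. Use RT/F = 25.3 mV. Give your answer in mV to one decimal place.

-78.6 mV

E = (25.3/z) · ln([K⁺]_out/[K⁺]_in) with z = +1.
= (25.3/1) · ln(5.86/131) = 25.30 · ln(0.04473)
= 25.30 · (-3.1070) = -78.61 mV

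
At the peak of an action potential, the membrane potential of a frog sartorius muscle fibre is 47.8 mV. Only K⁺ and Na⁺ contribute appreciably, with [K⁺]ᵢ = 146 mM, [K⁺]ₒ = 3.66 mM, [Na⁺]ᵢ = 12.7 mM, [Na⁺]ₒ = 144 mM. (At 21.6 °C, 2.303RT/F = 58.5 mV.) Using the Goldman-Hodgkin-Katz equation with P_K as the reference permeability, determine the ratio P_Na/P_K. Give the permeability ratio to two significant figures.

Let α = P_Na/P_K. GHK: Vm = 58.5·log₁₀[(Kₒ + α·Naₒ)/(Kᵢ + α·Naᵢ)].
10^(Vm/58.5) = 10^(47.8/58.5) = 6.5629
So 6.5629·(Kᵢ + α·Naᵢ) = Kₒ + α·Naₒ → α = (6.5629·146.0 − 3.66) / (144.0 − 6.5629·12.7)
α = (958.2 − 3.66) / (144.0 − 83.35) = 954.5/60.65 = 15.74

16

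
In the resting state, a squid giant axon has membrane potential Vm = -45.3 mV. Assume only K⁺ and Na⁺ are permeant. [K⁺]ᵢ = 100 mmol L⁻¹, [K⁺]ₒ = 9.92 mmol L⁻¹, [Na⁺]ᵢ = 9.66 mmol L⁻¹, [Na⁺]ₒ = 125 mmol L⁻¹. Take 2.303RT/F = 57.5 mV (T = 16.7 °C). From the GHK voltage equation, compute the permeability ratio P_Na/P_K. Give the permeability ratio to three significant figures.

0.0517

Let α = P_Na/P_K. GHK: Vm = 57.5·log₁₀[(Kₒ + α·Naₒ)/(Kᵢ + α·Naᵢ)].
10^(Vm/57.5) = 10^(-45.3/57.5) = 0.16299
So 0.16299·(Kᵢ + α·Naᵢ) = Kₒ + α·Naₒ → α = (0.16299·100.0 − 9.92) / (125.0 − 0.16299·9.66)
α = (16.3 − 9.92) / (125.0 − 1.575) = 6.379/123.4 = 0.05169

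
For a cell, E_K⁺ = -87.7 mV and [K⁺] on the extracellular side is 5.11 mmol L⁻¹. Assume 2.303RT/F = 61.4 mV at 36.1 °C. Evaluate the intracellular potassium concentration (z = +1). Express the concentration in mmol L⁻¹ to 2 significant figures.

Nernst: E = (61.4/1) · log₁₀([out]/[in]), so log₁₀([out]/[in]) = -87.7 × 1 / 61.4 = -1.4283.
[out]/[in] = 10^(-1.4283) = 0.0373.
[in] = 5.11 / 0.0373 = 137 mmol L⁻¹.

140 mmol L⁻¹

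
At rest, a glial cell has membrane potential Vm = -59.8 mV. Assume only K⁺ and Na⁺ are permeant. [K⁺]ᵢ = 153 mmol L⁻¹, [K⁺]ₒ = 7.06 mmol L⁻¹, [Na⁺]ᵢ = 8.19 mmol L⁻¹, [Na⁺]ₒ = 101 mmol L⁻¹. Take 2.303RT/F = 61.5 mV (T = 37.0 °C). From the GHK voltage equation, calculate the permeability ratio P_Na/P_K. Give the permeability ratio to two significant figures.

0.092

Let α = P_Na/P_K. GHK: Vm = 61.5·log₁₀[(Kₒ + α·Naₒ)/(Kᵢ + α·Naᵢ)].
10^(Vm/61.5) = 10^(-59.8/61.5) = 0.10657
So 0.10657·(Kᵢ + α·Naᵢ) = Kₒ + α·Naₒ → α = (0.10657·153.0 − 7.06) / (101.0 − 0.10657·8.19)
α = (16.31 − 7.06) / (101.0 − 0.8728) = 9.245/100.1 = 0.09234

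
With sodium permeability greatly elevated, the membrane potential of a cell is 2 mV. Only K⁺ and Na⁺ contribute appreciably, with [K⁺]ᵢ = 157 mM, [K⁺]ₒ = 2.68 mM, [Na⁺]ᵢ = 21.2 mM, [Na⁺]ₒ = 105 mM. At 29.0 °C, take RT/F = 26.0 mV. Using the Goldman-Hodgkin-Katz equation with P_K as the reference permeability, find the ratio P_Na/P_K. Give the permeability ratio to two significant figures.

Let α = P_Na/P_K. GHK: Vm = 26.0·ln[(Kₒ + α·Naₒ)/(Kᵢ + α·Naᵢ)].
e^(Vm/26.0) = e^(2.0/26.0) = 1.08
So 1.08·(Kᵢ + α·Naᵢ) = Kₒ + α·Naₒ → α = (1.08·157.0 − 2.68) / (105.0 − 1.08·21.2)
α = (169.6 − 2.68) / (105.0 − 22.9) = 166.9/82.1 = 2.032

2.0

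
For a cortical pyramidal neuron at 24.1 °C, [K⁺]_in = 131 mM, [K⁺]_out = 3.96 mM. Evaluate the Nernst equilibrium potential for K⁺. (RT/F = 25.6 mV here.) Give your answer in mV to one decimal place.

E = (25.6/z) · ln([K⁺]_out/[K⁺]_in) with z = +1.
= (25.6/1) · ln(3.96/131) = 25.60 · ln(0.03023)
= 25.60 · (-3.4990) = -89.57 mV

-89.6 mV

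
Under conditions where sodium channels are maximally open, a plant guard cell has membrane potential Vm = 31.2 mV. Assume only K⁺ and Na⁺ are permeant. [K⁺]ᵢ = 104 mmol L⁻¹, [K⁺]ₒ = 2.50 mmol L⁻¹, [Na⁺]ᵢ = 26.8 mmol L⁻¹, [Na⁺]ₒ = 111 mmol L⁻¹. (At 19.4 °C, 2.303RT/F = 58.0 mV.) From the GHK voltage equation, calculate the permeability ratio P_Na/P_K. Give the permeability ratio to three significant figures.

Let α = P_Na/P_K. GHK: Vm = 58.0·log₁₀[(Kₒ + α·Naₒ)/(Kᵢ + α·Naᵢ)].
10^(Vm/58.0) = 10^(31.2/58.0) = 3.4509
So 3.4509·(Kᵢ + α·Naᵢ) = Kₒ + α·Naₒ → α = (3.4509·104.0 − 2.5) / (111.0 − 3.4509·26.8)
α = (358.9 − 2.5) / (111.0 − 92.48) = 356.4/18.52 = 19.25

19.2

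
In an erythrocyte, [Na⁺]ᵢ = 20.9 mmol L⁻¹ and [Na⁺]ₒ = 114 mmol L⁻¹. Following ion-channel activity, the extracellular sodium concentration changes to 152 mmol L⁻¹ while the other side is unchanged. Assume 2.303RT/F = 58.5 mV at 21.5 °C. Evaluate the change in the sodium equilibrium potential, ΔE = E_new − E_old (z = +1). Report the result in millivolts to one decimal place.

7.3 mV

E_old = (58.5/1)·log₁₀(114/20.9) = 43.10 mV
E_new = (58.5/1)·log₁₀(152/20.9) = 50.41 mV
ΔE = 50.41 − (43.10) = 7.31 mV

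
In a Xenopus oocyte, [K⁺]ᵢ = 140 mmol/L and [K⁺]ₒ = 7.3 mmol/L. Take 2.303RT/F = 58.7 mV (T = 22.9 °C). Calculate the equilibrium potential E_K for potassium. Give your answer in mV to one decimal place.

E = (58.7/z) · log₁₀([K⁺]_out/[K⁺]_in) with z = +1.
= (58.7/1) · log₁₀(7.3/140) = 58.70 · log₁₀(0.05214)
= 58.70 · (-1.2828) = -75.30 mV

-75.3 mV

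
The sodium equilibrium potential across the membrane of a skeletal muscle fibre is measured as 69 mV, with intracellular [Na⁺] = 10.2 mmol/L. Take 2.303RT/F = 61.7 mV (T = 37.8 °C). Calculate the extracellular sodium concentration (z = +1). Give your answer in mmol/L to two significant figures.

130 mmol/L

Nernst: E = (61.7/1) · log₁₀([out]/[in]), so log₁₀([out]/[in]) = 69.0 × 1 / 61.7 = 1.1183.
[out]/[in] = 10^(1.1183) = 13.13.
[out] = 13.13 × 10.2 = 133.9 mmol/L.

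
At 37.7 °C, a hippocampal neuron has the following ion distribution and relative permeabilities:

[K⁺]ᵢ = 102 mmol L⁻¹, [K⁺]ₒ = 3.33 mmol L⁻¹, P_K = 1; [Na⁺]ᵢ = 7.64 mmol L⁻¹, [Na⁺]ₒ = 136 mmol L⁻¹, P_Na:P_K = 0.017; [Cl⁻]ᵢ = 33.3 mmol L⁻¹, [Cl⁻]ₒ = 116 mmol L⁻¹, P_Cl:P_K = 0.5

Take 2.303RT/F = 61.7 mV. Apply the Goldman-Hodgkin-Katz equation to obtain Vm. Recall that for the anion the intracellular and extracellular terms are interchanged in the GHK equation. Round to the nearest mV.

-53 mV

Vm = 61.7 · log₁₀[(Σ P·[cation]ₒ + Σ P·[anion]ᵢ) / (Σ P·[cation]ᵢ + Σ P·[anion]ₒ)]
Numerator = 1×3.33 + 0.017×136 + 0.5×33.3 = 22.29
Denominator = 1×102 + 0.017×7.64 + 0.5×116 = 160.1
Vm = 61.7 · log₁₀(0.13921) = 61.7 × (-0.8563) = -52.84 mV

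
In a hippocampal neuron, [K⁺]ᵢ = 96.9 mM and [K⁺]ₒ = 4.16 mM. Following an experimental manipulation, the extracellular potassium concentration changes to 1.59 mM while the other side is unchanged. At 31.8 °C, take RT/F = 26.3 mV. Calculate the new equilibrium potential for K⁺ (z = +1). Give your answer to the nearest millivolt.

-108 mV

After the shift: [K⁺]_out = 1.59, [K⁺]_in = 96.9 mM.
E_new = (26.3/1)·ln(1.59/96.9) = 26.30 · (-4.1099) = -108.09 mV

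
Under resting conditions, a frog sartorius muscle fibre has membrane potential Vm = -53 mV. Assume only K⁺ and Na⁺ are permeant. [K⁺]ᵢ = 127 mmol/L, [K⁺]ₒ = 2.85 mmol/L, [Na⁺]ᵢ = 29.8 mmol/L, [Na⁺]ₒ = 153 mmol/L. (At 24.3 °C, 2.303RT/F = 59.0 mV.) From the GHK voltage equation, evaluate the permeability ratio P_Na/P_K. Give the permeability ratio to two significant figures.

Let α = P_Na/P_K. GHK: Vm = 59.0·log₁₀[(Kₒ + α·Naₒ)/(Kᵢ + α·Naᵢ)].
10^(Vm/59.0) = 10^(-53.0/59.0) = 0.12638
So 0.12638·(Kᵢ + α·Naᵢ) = Kₒ + α·Naₒ → α = (0.12638·127.0 − 2.85) / (153.0 − 0.12638·29.8)
α = (16.05 − 2.85) / (153.0 − 3.766) = 13.2/149.2 = 0.08846

0.088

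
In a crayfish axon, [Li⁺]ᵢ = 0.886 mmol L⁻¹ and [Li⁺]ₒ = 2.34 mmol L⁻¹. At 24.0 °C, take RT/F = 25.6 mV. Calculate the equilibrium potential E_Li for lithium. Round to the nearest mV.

E = (25.6/z) · ln([Li⁺]_out/[Li⁺]_in) with z = +1.
= (25.6/1) · ln(2.34/0.886) = 25.60 · ln(2.641)
= 25.60 · (0.9712) = 24.86 mV

25 mV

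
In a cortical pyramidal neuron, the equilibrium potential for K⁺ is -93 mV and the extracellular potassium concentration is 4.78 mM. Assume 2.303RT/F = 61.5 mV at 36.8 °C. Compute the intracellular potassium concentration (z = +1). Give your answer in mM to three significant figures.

Nernst: E = (61.5/1) · log₁₀([out]/[in]), so log₁₀([out]/[in]) = -93.0 × 1 / 61.5 = -1.5122.
[out]/[in] = 10^(-1.5122) = 0.03075.
[in] = 4.78 / 0.03075 = 155.5 mM.

155 mM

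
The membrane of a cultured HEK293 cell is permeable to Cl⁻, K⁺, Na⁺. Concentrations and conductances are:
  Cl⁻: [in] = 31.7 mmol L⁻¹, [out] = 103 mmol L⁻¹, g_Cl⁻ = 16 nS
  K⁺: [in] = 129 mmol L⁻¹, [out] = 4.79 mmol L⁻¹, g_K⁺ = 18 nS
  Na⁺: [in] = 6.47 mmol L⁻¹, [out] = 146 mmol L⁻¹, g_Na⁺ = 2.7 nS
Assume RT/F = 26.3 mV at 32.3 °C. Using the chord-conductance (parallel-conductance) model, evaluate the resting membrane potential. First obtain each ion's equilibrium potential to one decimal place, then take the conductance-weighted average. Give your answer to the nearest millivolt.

-50 mV

E_Cl⁻ = (26.3/-1)·ln(103/31.7) = -31.0 mV
E_K⁺ = (26.3/1)·ln(4.79/129) = -86.6 mV
E_Na⁺ = (26.3/1)·ln(146/6.47) = 82.0 mV
Vm = (Σ gᵢEᵢ)/(Σ gᵢ) = (16·-31.0 + 18·-86.6 + 2.7·82.0) / (16 + 18 + 2.7)
= -1833.40 / 36.7 = -49.96 mV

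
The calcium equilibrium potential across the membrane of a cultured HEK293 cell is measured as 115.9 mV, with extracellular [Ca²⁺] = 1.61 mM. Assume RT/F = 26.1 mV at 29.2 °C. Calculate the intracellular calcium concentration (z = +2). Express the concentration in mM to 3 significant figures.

Nernst: E = (26.1/2) · ln([out]/[in]), so ln([out]/[in]) = 115.9 × 2 / 26.1 = 8.8812.
[out]/[in] = e^(8.8812) = 7196.
[in] = 1.61 / 7196 = 0.0002237 mM.

0.000224 mM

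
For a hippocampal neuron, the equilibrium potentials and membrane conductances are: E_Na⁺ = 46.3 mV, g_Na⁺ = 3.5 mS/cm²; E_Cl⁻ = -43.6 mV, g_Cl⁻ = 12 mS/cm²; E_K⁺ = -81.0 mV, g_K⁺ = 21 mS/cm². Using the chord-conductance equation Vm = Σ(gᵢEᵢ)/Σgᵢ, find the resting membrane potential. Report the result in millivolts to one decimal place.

-56.5 mV

Σ gᵢEᵢ = 3.5·(46.3) + 12·(-43.6) + 21·(-81.0) = -2062.15
Σ gᵢ = 3.5 + 12 + 21 = 36.5
Vm = -2062.15 / 36.5 = -56.50 mV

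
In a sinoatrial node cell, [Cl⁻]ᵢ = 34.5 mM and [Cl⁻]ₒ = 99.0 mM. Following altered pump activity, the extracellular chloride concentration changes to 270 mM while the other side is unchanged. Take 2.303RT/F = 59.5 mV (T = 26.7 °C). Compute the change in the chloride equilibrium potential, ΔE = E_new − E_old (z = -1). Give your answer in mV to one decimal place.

E_old = (59.5/-1)·log₁₀(99.0/34.5) = -27.24 mV
E_new = (59.5/-1)·log₁₀(270/34.5) = -53.17 mV
ΔE = -53.17 − (-27.24) = -25.93 mV

-25.9 mV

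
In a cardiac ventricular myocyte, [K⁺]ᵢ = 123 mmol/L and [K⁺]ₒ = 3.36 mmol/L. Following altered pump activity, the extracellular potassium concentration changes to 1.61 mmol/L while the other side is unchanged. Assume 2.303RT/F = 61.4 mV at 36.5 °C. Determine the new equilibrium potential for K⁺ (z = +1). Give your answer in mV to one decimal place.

-115.6 mV

After the shift: [K⁺]_out = 1.61, [K⁺]_in = 123 mmol/L.
E_new = (61.4/1)·log₁₀(1.61/123) = 61.40 · (-1.8831) = -115.62 mV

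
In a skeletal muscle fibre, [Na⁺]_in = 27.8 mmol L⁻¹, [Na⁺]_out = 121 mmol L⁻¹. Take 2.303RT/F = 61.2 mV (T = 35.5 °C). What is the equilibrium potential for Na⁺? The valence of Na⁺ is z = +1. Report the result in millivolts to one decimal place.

39.1 mV

E = (61.2/z) · log₁₀([Na⁺]_out/[Na⁺]_in) with z = +1.
= (61.2/1) · log₁₀(121/27.8) = 61.20 · log₁₀(4.353)
= 61.20 · (0.6387) = 39.09 mV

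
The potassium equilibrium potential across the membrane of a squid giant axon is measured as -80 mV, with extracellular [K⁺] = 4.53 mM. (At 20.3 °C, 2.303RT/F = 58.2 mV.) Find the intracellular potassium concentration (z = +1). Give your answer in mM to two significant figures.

Nernst: E = (58.2/1) · log₁₀([out]/[in]), so log₁₀([out]/[in]) = -80.0 × 1 / 58.2 = -1.3746.
[out]/[in] = 10^(-1.3746) = 0.04221.
[in] = 4.53 / 0.04221 = 107.3 mM.

110 mM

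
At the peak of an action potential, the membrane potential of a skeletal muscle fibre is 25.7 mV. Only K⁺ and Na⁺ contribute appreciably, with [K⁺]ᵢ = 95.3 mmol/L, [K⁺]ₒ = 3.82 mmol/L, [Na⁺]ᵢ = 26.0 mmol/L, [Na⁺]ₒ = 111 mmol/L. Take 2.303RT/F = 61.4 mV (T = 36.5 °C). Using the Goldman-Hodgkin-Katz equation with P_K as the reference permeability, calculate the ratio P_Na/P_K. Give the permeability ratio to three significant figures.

5.74

Let α = P_Na/P_K. GHK: Vm = 61.4·log₁₀[(Kₒ + α·Naₒ)/(Kᵢ + α·Naᵢ)].
10^(Vm/61.4) = 10^(25.7/61.4) = 2.6216
So 2.6216·(Kᵢ + α·Naᵢ) = Kₒ + α·Naₒ → α = (2.6216·95.3 − 3.82) / (111.0 − 2.6216·26.0)
α = (249.8 − 3.82) / (111.0 − 68.16) = 246/42.84 = 5.743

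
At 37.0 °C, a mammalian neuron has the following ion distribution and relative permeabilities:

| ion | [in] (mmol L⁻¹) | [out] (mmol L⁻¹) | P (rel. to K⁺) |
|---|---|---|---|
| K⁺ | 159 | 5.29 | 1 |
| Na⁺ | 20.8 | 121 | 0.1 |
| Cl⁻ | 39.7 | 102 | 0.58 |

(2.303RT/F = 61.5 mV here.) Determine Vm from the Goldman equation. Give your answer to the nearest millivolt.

Vm = 61.5 · log₁₀[(Σ P·[cation]ₒ + Σ P·[anion]ᵢ) / (Σ P·[cation]ᵢ + Σ P·[anion]ₒ)]
Numerator = 1×5.29 + 0.1×121 + 0.58×39.7 = 40.42
Denominator = 1×159 + 0.1×20.8 + 0.58×102 = 220.2
Vm = 61.5 · log₁₀(0.18351) = 61.5 × (-0.7363) = -45.29 mV

-45 mV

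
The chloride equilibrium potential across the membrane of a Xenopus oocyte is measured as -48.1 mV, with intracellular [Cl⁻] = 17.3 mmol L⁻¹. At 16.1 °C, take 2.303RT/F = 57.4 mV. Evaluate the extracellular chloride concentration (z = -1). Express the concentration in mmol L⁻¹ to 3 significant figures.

119 mmol L⁻¹

Nernst: E = (57.4/-1) · log₁₀([out]/[in]), so log₁₀([out]/[in]) = -48.1 × -1 / 57.4 = 0.8380.
[out]/[in] = 10^(0.8380) = 6.886.
[out] = 6.886 × 17.3 = 119.1 mmol L⁻¹.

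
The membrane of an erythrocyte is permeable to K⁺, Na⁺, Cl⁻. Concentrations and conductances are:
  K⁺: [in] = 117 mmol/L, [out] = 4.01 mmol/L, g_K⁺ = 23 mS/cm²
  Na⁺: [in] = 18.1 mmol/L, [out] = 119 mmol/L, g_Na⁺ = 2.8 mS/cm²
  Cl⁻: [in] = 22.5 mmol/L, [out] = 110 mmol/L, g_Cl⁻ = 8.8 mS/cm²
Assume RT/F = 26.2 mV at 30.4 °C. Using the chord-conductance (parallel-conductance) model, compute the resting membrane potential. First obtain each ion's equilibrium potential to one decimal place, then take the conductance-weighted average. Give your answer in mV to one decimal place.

E_K⁺ = (26.2/1)·ln(4.01/117) = -88.4 mV
E_Na⁺ = (26.2/1)·ln(119/18.1) = 49.3 mV
E_Cl⁻ = (26.2/-1)·ln(110/22.5) = -41.6 mV
Vm = (Σ gᵢEᵢ)/(Σ gᵢ) = (23·-88.4 + 2.8·49.3 + 8.8·-41.6) / (23 + 2.8 + 8.8)
= -2261.24 / 34.6 = -65.35 mV

-65.4 mV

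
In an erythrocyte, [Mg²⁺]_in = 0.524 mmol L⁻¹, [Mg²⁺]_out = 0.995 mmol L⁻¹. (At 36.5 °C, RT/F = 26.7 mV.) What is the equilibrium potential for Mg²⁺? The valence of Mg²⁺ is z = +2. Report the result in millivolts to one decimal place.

E = (26.7/z) · ln([Mg²⁺]_out/[Mg²⁺]_in) with z = +2.
= (26.7/2) · ln(0.995/0.524) = 13.35 · ln(1.899)
= 13.35 · (0.6413) = 8.56 mV

8.6 mV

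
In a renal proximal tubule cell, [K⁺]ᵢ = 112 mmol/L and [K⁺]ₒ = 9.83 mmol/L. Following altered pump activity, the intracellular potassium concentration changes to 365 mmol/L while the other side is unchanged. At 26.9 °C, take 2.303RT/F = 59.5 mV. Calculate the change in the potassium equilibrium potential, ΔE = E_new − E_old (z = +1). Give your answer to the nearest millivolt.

-31 mV

E_old = (59.5/1)·log₁₀(9.83/112) = -62.87 mV
E_new = (59.5/1)·log₁₀(9.83/365) = -93.40 mV
ΔE = -93.40 − (-62.87) = -30.53 mV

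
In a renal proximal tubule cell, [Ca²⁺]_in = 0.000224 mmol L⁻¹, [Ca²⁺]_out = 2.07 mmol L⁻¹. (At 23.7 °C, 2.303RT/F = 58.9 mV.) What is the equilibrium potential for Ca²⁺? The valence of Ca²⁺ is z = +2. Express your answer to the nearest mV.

117 mV

E = (58.9/z) · log₁₀([Ca²⁺]_out/[Ca²⁺]_in) with z = +2.
= (58.9/2) · log₁₀(2.07/0.000224) = 29.45 · log₁₀(9241)
= 29.45 · (3.9657) = 116.79 mV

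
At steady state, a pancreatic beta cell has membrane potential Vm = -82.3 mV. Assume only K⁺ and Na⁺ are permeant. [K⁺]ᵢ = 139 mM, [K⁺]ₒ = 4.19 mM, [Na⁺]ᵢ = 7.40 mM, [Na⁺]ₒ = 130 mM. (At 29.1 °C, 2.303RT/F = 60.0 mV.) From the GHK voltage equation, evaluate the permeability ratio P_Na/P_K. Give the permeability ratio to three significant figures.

0.0132

Let α = P_Na/P_K. GHK: Vm = 60.0·log₁₀[(Kₒ + α·Naₒ)/(Kᵢ + α·Naᵢ)].
10^(Vm/60.0) = 10^(-82.3/60.0) = 0.042495
So 0.042495·(Kᵢ + α·Naᵢ) = Kₒ + α·Naₒ → α = (0.042495·139.0 − 4.19) / (130.0 − 0.042495·7.4)
α = (5.907 − 4.19) / (130.0 − 0.3145) = 1.717/129.7 = 0.01324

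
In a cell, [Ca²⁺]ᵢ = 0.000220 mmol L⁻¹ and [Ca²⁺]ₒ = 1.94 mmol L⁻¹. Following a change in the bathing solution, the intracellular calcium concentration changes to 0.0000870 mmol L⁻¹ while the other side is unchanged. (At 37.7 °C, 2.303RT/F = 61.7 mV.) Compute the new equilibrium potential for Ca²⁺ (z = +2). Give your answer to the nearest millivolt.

After the shift: [Ca²⁺]_out = 1.94, [Ca²⁺]_in = 0.0000870 mmol L⁻¹.
E_new = (61.7/2)·log₁₀(1.94/0.0000870) = 30.85 · (4.3483) = 134.14 mV

134 mV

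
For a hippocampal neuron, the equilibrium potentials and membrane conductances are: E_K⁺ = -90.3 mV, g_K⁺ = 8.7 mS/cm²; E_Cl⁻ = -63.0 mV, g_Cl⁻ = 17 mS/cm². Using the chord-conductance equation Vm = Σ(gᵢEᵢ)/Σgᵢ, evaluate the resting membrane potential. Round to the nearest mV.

-72 mV

Σ gᵢEᵢ = 8.7·(-90.3) + 17·(-63.0) = -1856.61
Σ gᵢ = 8.7 + 17 = 25.7
Vm = -1856.61 / 25.7 = -72.24 mV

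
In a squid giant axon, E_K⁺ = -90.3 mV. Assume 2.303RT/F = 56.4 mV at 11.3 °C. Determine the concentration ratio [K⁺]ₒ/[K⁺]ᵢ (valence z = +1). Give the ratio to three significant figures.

log₁₀([out]/[in]) = E·z/(56.4) = -90.3 × 1 / 56.4 = -1.6011
[out]/[in] = 10^(-1.6011) = 0.02506

0.0251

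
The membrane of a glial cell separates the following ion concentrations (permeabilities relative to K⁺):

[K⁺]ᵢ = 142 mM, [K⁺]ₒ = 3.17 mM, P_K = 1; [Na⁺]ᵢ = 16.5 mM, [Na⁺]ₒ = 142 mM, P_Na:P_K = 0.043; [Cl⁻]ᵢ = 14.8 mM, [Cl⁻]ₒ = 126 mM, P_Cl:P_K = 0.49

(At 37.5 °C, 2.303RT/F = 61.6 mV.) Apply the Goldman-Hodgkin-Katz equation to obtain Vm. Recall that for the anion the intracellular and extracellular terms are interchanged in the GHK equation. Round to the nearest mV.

Vm = 61.6 · log₁₀[(Σ P·[cation]ₒ + Σ P·[anion]ᵢ) / (Σ P·[cation]ᵢ + Σ P·[anion]ₒ)]
Numerator = 1×3.17 + 0.043×142 + 0.49×14.8 = 16.53
Denominator = 1×142 + 0.043×16.5 + 0.49×126 = 204.4
Vm = 61.6 · log₁₀(0.080841) = 61.6 × (-1.0924) = -67.29 mV

-67 mV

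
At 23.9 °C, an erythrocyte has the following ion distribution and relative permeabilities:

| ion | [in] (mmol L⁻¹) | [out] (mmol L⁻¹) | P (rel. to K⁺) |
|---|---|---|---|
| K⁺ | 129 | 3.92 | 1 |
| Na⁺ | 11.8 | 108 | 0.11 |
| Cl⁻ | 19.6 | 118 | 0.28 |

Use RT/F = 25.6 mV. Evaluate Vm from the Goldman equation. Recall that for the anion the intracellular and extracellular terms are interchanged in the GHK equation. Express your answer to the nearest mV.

-52 mV

Vm = 25.6 · ln[(Σ P·[cation]ₒ + Σ P·[anion]ᵢ) / (Σ P·[cation]ᵢ + Σ P·[anion]ₒ)]
Numerator = 1×3.92 + 0.11×108 + 0.28×19.6 = 21.29
Denominator = 1×129 + 0.11×11.8 + 0.28×118 = 163.3
Vm = 25.6 · ln(0.13033) = 25.6 × (-2.0377) = -52.16 mV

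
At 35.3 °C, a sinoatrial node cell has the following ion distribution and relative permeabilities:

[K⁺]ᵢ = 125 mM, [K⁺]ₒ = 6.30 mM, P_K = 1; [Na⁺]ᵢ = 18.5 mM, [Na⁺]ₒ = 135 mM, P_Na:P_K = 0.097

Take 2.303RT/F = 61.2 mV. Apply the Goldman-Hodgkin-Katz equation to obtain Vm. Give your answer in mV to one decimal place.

-49.9 mV

Vm = 61.2 · log₁₀[(Σ P·[cation]ₒ + Σ P·[anion]ᵢ) / (Σ P·[cation]ᵢ + Σ P·[anion]ₒ)]
Numerator = 1×6.30 + 0.097×135 = 19.39
Denominator = 1×125 + 0.097×18.5 = 126.8
Vm = 61.2 · log₁₀(0.15296) = 61.2 × (-0.8154) = -49.90 mV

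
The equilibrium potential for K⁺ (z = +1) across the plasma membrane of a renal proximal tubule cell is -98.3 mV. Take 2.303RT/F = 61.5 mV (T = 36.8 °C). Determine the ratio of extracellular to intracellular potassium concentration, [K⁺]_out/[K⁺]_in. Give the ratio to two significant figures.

log₁₀([out]/[in]) = E·z/(61.5) = -98.3 × 1 / 61.5 = -1.5984
[out]/[in] = 10^(-1.5984) = 0.02521

0.025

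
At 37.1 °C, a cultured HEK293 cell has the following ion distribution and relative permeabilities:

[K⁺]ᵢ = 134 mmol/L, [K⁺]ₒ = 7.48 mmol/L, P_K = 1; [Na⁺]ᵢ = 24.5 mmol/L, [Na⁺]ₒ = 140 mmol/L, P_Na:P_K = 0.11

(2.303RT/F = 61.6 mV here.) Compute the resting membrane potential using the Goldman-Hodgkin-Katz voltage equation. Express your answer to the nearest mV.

Vm = 61.6 · log₁₀[(Σ P·[cation]ₒ + Σ P·[anion]ᵢ) / (Σ P·[cation]ᵢ + Σ P·[anion]ₒ)]
Numerator = 1×7.48 + 0.11×140 = 22.88
Denominator = 1×134 + 0.11×24.5 = 136.7
Vm = 61.6 · log₁₀(0.16738) = 61.6 × (-0.7763) = -47.82 mV

-48 mV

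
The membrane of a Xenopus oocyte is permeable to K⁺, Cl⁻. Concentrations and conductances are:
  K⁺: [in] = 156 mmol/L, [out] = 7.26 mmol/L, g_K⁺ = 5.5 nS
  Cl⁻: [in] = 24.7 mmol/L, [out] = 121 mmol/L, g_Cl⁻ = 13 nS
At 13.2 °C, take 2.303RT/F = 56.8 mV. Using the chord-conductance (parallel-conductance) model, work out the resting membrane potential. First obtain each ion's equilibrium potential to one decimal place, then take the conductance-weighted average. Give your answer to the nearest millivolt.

E_K⁺ = (56.8/1)·log₁₀(7.26/156) = -75.7 mV
E_Cl⁻ = (56.8/-1)·log₁₀(121/24.7) = -39.2 mV
Vm = (Σ gᵢEᵢ)/(Σ gᵢ) = (5.5·-75.7 + 13·-39.2) / (5.5 + 13)
= -925.95 / 18.5 = -50.05 mV

-50 mV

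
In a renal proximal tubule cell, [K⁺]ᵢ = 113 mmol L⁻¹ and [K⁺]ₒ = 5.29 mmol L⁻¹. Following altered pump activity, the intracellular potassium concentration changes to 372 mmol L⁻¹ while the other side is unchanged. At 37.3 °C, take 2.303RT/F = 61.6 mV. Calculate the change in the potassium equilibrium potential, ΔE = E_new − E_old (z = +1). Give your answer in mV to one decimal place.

E_old = (61.6/1)·log₁₀(5.29/113) = -81.90 mV
E_new = (61.6/1)·log₁₀(5.29/372) = -113.78 mV
ΔE = -113.78 − (-81.90) = -31.88 mV

-31.9 mV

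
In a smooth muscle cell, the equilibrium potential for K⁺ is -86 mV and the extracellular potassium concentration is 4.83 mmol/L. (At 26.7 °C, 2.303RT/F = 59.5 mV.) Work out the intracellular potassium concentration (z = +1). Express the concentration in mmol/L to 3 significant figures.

Nernst: E = (59.5/1) · log₁₀([out]/[in]), so log₁₀([out]/[in]) = -86.0 × 1 / 59.5 = -1.4454.
[out]/[in] = 10^(-1.4454) = 0.03586.
[in] = 4.83 / 0.03586 = 134.7 mmol/L.

135 mmol/L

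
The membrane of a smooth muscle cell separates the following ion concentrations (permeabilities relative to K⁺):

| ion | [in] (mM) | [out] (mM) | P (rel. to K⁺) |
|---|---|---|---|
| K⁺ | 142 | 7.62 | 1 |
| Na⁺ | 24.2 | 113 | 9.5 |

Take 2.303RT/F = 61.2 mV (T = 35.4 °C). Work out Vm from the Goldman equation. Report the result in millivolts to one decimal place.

28.4 mV

Vm = 61.2 · log₁₀[(Σ P·[cation]ₒ + Σ P·[anion]ᵢ) / (Σ P·[cation]ᵢ + Σ P·[anion]ₒ)]
Numerator = 1×7.62 + 9.5×113 = 1081
Denominator = 1×142 + 9.5×24.2 = 371.9
Vm = 61.2 · log₁₀(2.907) = 61.2 × (0.4634) = 28.36 mV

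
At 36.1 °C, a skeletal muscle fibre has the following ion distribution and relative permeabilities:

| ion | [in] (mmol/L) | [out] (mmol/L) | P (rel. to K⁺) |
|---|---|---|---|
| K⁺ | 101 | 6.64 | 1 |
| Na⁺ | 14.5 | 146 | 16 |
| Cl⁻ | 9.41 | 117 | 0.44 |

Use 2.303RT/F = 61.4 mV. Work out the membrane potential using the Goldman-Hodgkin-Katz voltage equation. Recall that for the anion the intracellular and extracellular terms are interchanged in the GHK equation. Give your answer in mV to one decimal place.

48.2 mV

Vm = 61.4 · log₁₀[(Σ P·[cation]ₒ + Σ P·[anion]ᵢ) / (Σ P·[cation]ᵢ + Σ P·[anion]ₒ)]
Numerator = 1×6.64 + 16×146 + 0.44×9.41 = 2347
Denominator = 1×101 + 16×14.5 + 0.44×117 = 384.5
Vm = 61.4 · log₁₀(6.1038) = 61.4 × (0.7856) = 48.24 mV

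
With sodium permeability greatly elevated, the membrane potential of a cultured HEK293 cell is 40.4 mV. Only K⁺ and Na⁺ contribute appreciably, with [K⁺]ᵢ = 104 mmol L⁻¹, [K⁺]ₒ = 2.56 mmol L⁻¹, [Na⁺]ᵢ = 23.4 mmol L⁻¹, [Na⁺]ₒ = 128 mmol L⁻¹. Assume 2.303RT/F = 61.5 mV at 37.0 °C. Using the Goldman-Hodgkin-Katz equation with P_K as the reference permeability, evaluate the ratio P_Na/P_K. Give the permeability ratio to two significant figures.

Let α = P_Na/P_K. GHK: Vm = 61.5·log₁₀[(Kₒ + α·Naₒ)/(Kᵢ + α·Naᵢ)].
10^(Vm/61.5) = 10^(40.4/61.5) = 4.5385
So 4.5385·(Kᵢ + α·Naᵢ) = Kₒ + α·Naₒ → α = (4.5385·104.0 − 2.56) / (128.0 − 4.5385·23.4)
α = (472 − 2.56) / (128.0 − 106.2) = 469.4/21.8 = 21.53

22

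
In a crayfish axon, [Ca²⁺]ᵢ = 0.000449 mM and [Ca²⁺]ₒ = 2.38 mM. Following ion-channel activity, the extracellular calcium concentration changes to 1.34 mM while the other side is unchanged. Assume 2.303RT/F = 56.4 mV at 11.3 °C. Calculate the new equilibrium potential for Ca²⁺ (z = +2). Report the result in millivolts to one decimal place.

After the shift: [Ca²⁺]_out = 1.34, [Ca²⁺]_in = 0.000449 mM.
E_new = (56.4/2)·log₁₀(1.34/0.000449) = 28.20 · (3.4749) = 97.99 mV

98.0 mV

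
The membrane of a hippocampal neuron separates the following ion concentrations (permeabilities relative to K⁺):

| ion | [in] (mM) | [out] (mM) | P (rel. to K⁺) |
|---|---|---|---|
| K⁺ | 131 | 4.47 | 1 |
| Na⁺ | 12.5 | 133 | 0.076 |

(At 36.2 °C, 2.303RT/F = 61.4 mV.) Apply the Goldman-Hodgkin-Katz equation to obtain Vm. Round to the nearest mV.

-59 mV

Vm = 61.4 · log₁₀[(Σ P·[cation]ₒ + Σ P·[anion]ᵢ) / (Σ P·[cation]ᵢ + Σ P·[anion]ₒ)]
Numerator = 1×4.47 + 0.076×133 = 14.58
Denominator = 1×131 + 0.076×12.5 = 131.9
Vm = 61.4 · log₁₀(0.11048) = 61.4 × (-0.9567) = -58.74 mV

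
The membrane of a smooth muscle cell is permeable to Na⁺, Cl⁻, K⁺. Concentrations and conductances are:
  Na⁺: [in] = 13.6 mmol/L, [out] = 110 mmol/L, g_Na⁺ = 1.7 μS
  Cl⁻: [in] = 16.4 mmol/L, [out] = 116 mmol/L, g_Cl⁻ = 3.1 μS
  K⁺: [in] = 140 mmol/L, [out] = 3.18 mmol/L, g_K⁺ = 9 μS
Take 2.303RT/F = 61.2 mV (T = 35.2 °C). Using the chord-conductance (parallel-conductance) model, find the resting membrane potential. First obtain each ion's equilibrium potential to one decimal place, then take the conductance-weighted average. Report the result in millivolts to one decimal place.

E_Na⁺ = (61.2/1)·log₁₀(110/13.6) = 55.6 mV
E_Cl⁻ = (61.2/-1)·log₁₀(116/16.4) = -52.0 mV
E_K⁺ = (61.2/1)·log₁₀(3.18/140) = -100.6 mV
Vm = (Σ gᵢEᵢ)/(Σ gᵢ) = (1.7·55.6 + 3.1·-52.0 + 9·-100.6) / (1.7 + 3.1 + 9)
= -972.08 / 13.8 = -70.44 mV

-70.4 mV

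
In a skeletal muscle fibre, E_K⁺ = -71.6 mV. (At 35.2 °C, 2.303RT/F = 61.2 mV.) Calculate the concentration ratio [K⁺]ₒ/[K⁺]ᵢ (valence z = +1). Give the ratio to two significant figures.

log₁₀([out]/[in]) = E·z/(61.2) = -71.6 × 1 / 61.2 = -1.1699
[out]/[in] = 10^(-1.1699) = 0.06762

0.068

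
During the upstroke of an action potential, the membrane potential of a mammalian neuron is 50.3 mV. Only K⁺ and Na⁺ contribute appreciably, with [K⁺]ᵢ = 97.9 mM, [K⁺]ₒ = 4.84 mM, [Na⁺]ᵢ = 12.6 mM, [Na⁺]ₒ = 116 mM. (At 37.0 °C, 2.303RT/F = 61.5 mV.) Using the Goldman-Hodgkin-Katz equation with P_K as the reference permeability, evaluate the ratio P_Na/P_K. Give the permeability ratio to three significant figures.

19.3

Let α = P_Na/P_K. GHK: Vm = 61.5·log₁₀[(Kₒ + α·Naₒ)/(Kᵢ + α·Naᵢ)].
10^(Vm/61.5) = 10^(50.3/61.5) = 6.5749
So 6.5749·(Kᵢ + α·Naᵢ) = Kₒ + α·Naₒ → α = (6.5749·97.9 − 4.84) / (116.0 − 6.5749·12.6)
α = (643.7 − 4.84) / (116.0 − 82.84) = 638.8/33.16 = 19.27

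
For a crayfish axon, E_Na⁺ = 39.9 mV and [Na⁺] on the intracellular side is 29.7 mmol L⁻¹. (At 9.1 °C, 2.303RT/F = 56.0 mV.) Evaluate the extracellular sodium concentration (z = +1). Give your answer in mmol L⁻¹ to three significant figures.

153 mmol L⁻¹

Nernst: E = (56.0/1) · log₁₀([out]/[in]), so log₁₀([out]/[in]) = 39.9 × 1 / 56.0 = 0.7125.
[out]/[in] = 10^(0.7125) = 5.158.
[out] = 5.158 × 29.7 = 153.2 mmol L⁻¹.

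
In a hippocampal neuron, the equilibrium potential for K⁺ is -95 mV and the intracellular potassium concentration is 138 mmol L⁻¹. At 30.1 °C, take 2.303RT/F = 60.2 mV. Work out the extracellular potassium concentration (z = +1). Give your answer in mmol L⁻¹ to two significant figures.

Nernst: E = (60.2/1) · log₁₀([out]/[in]), so log₁₀([out]/[in]) = -95.0 × 1 / 60.2 = -1.5781.
[out]/[in] = 10^(-1.5781) = 0.02642.
[out] = 0.02642 × 138 = 3.646 mmol L⁻¹.

3.6 mmol L⁻¹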